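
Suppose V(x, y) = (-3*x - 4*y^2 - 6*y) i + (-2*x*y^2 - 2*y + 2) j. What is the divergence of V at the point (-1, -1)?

∂V₁/∂x = -3
∂V₂/∂y = -4*x*y - 2
∇·V = -4*x*y - 5
At (-1, -1): -9.

-9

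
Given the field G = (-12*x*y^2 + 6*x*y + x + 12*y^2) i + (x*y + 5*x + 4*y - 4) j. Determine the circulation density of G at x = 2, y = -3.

∂G₂/∂x = y + 5
∂G₁/∂y = -24*x*y + 6*x + 24*y
Scalar curl = 24*x*y - 6*x - 23*y + 5
At (2, -3): -82.

-82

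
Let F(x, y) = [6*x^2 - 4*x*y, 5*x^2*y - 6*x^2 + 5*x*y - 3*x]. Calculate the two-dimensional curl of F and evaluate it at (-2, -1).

28

∂F₂/∂x = 10*x*y - 12*x + 5*y - 3
∂F₁/∂y = -4*x
Scalar curl = 10*x*y - 8*x + 5*y - 3
At (-2, -1): 28.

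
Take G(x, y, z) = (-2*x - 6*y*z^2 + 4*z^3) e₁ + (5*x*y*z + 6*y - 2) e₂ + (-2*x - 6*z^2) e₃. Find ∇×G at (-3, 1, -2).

(∇×G)₁ = ∂G₃/∂y − ∂G₂/∂z = -5*x*y
(∇×G)₂ = ∂G₁/∂z − ∂G₃/∂x = -12*y*z + 12*z^2 + 2
(∇×G)₃ = ∂G₂/∂x − ∂G₁/∂y = 5*y*z + 6*z^2
∇×G = (-5*x*y, -12*y*z + 12*z^2 + 2, 5*y*z + 6*z^2)
At (-3, 1, -2): (15, 74, 14).

(15, 74, 14)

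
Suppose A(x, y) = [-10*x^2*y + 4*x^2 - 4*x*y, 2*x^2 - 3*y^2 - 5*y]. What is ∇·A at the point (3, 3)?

-191

∂A₁/∂x = -20*x*y + 8*x - 4*y
∂A₂/∂y = -6*y - 5
∇·A = -20*x*y + 8*x - 10*y - 5
At (3, 3): -191.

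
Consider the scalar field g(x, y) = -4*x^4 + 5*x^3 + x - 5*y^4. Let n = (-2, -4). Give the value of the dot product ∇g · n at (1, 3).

2160

∂g/∂x = -16*x^3 + 15*x^2 + 1
∂g/∂y = -20*y^3
∇g at (1, 3) = (0, -540)
∇g · n = (0)(-2) + (-540)(-4) = 2160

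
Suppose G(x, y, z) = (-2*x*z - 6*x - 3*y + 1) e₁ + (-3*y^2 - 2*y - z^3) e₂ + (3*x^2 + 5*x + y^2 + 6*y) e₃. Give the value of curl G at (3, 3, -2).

(∇×G)₁ = ∂G₃/∂y − ∂G₂/∂z = 2*y + 3*z^2 + 6
(∇×G)₂ = ∂G₁/∂z − ∂G₃/∂x = -8*x - 5
(∇×G)₃ = ∂G₂/∂x − ∂G₁/∂y = 3
∇×G = (2*y + 3*z^2 + 6, -8*x - 5, 3)
At (3, 3, -2): (24, -29, 3).

(24, -29, 3)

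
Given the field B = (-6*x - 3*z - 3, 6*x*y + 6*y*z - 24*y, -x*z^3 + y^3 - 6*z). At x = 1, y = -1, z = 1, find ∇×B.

(∇×B)₁ = ∂B₃/∂y − ∂B₂/∂z = 3*y^2 - 6*y
(∇×B)₂ = ∂B₁/∂z − ∂B₃/∂x = z^3 - 3
(∇×B)₃ = ∂B₂/∂x − ∂B₁/∂y = 6*y
∇×B = (3*y^2 - 6*y, z^3 - 3, 6*y)
At (1, -1, 1): (9, -2, -6).

(9, -2, -6)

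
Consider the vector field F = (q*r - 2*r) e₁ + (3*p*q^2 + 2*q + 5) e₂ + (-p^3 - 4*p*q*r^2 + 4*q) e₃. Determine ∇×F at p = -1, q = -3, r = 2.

(∇×F)₁ = ∂F₃/∂q − ∂F₂/∂r = -4*p*r^2 + 4
(∇×F)₂ = ∂F₁/∂r − ∂F₃/∂p = 3*p^2 + 4*q*r^2 + q - 2
(∇×F)₃ = ∂F₂/∂p − ∂F₁/∂q = 3*q^2 - r
∇×F = (-4*p*r^2 + 4, 3*p^2 + 4*q*r^2 + q - 2, 3*q^2 - r)
At (-1, -3, 2): (20, -50, 25).

(20, -50, 25)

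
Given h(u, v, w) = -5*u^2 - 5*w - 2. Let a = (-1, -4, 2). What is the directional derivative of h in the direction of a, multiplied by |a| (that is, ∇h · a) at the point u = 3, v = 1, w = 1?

∂h/∂u = -10*u
∂h/∂v = 0
∂h/∂w = -5
∇h at (3, 1, 1) = (-30, 0, -5)
∇h · a = (-30)(-1) + (0)(-4) + (-5)(2) = 20

20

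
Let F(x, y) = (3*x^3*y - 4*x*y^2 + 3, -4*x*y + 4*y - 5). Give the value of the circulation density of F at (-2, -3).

84

∂F₂/∂x = -4*y
∂F₁/∂y = 3*x^3 - 8*x*y
Scalar curl = -3*x^3 + 8*x*y - 4*y
At (-2, -3): 84.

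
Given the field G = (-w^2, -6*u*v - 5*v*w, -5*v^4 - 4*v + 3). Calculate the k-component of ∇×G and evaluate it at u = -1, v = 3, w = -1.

-18

(∇×G)_3 = ∂G₂/∂u − ∂G₁/∂v
= -6*v − (0)
= -6*v
At (-1, 3, -1): -18.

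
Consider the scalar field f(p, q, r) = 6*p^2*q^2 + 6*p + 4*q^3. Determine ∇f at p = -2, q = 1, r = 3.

(-18, 60, 0)

∂f/∂p = 12*p*q^2 + 6
∂f/∂q = 12*p^2*q + 12*q^2
∂f/∂r = 0
∇f = (12*p*q^2 + 6, 12*p^2*q + 12*q^2, 0)
At (-2, 1, 3): (-18, 60, 0).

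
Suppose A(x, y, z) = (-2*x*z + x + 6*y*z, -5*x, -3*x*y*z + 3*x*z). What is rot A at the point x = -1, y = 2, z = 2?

(∇×A)₁ = ∂A₃/∂y − ∂A₂/∂z = -3*x*z
(∇×A)₂ = ∂A₁/∂z − ∂A₃/∂x = -2*x + 3*y*z + 6*y - 3*z
(∇×A)₃ = ∂A₂/∂x − ∂A₁/∂y = -6*z - 5
∇×A = (-3*x*z, -2*x + 3*y*z + 6*y - 3*z, -6*z - 5)
At (-1, 2, 2): (6, 20, -17).

(6, 20, -17)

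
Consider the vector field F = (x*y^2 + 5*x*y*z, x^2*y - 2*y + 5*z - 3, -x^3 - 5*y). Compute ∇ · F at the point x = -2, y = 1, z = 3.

∂F₁/∂x = y^2 + 5*y*z
∂F₂/∂y = x^2 - 2
∂F₃/∂z = 0
∇·F = x^2 + y^2 + 5*y*z - 2
At (-2, 1, 3): 18.

18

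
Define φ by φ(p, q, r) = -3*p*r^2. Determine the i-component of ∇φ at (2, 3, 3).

(∇φ)_1 = ∂φ/∂p = -3*r^2
At (2, 3, 3): -27.

-27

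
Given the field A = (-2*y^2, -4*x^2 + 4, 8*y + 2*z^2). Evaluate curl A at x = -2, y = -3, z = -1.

(∇×A)₁ = ∂A₃/∂y − ∂A₂/∂z = 8
(∇×A)₂ = ∂A₁/∂z − ∂A₃/∂x = 0
(∇×A)₃ = ∂A₂/∂x − ∂A₁/∂y = -8*x + 4*y
∇×A = (8, 0, -8*x + 4*y)
At (-2, -3, -1): (8, 0, 4).

(8, 0, 4)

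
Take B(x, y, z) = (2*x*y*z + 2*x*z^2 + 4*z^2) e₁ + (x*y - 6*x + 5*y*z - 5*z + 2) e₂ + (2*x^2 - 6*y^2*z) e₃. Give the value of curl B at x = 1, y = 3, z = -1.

(∇×B)₁ = ∂B₃/∂y − ∂B₂/∂z = -12*y*z - 5*y + 5
(∇×B)₂ = ∂B₁/∂z − ∂B₃/∂x = 2*x*y + 4*x*z - 4*x + 8*z
(∇×B)₃ = ∂B₂/∂x − ∂B₁/∂y = -2*x*z + y - 6
∇×B = (-12*y*z - 5*y + 5, 2*x*y + 4*x*z - 4*x + 8*z, -2*x*z + y - 6)
At (1, 3, -1): (26, -10, -1).

(26, -10, -1)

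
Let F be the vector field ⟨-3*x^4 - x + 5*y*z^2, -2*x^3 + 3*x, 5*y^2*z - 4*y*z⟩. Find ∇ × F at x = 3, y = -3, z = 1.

(∇×F)₁ = ∂F₃/∂y − ∂F₂/∂z = 10*y*z - 4*z
(∇×F)₂ = ∂F₁/∂z − ∂F₃/∂x = 10*y*z
(∇×F)₃ = ∂F₂/∂x − ∂F₁/∂y = -6*x^2 - 5*z^2 + 3
∇×F = (10*y*z - 4*z, 10*y*z, -6*x^2 - 5*z^2 + 3)
At (3, -3, 1): (-34, -30, -56).

(-34, -30, -56)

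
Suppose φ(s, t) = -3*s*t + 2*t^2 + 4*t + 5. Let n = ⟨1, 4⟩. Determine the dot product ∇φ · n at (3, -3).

-59

∂φ/∂s = -3*t
∂φ/∂t = -3*s + 4*t + 4
∇φ at (3, -3) = (9, -17)
∇φ · n = (9)(1) + (-17)(4) = -59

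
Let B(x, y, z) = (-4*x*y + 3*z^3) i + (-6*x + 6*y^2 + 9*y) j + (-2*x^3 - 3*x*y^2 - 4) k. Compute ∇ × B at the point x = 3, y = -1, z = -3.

(18, 138, 6)

(∇×B)₁ = ∂B₃/∂y − ∂B₂/∂z = -6*x*y
(∇×B)₂ = ∂B₁/∂z − ∂B₃/∂x = 6*x^2 + 3*y^2 + 9*z^2
(∇×B)₃ = ∂B₂/∂x − ∂B₁/∂y = 4*x - 6
∇×B = (-6*x*y, 6*x^2 + 3*y^2 + 9*z^2, 4*x - 6)
At (3, -1, -3): (18, 138, 6).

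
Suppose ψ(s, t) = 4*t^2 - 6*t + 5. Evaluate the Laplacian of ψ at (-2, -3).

8

∂²ψ/∂s² = 0
∂²ψ/∂t² = 8
∇²ψ = 8
At (-2, -3): 8.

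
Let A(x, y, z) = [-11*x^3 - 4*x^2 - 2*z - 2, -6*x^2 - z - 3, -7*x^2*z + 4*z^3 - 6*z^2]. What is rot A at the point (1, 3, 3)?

(∇×A)₁ = ∂A₃/∂y − ∂A₂/∂z = 1
(∇×A)₂ = ∂A₁/∂z − ∂A₃/∂x = 14*x*z - 2
(∇×A)₃ = ∂A₂/∂x − ∂A₁/∂y = -12*x
∇×A = (1, 14*x*z - 2, -12*x)
At (1, 3, 3): (1, 40, -12).

(1, 40, -12)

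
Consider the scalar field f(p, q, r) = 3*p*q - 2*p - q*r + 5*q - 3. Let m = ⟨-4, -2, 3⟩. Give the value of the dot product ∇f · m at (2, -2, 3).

∂f/∂p = 3*q - 2
∂f/∂q = 3*p - r + 5
∂f/∂r = -q
∇f at (2, -2, 3) = (-8, 8, 2)
∇f · m = (-8)(-4) + (8)(-2) + (2)(3) = 22

22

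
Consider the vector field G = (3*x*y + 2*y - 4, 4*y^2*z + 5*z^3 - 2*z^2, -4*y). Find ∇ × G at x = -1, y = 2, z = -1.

(-39, 0, 1)

(∇×G)₁ = ∂G₃/∂y − ∂G₂/∂z = -4*y^2 - 15*z^2 + 4*z - 4
(∇×G)₂ = ∂G₁/∂z − ∂G₃/∂x = 0
(∇×G)₃ = ∂G₂/∂x − ∂G₁/∂y = -3*x - 2
∇×G = (-4*y^2 - 15*z^2 + 4*z - 4, 0, -3*x - 2)
At (-1, 2, -1): (-39, 0, 1).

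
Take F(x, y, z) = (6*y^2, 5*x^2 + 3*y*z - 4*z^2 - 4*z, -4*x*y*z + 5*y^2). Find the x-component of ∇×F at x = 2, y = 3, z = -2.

25

(∇×F)_1 = ∂F₃/∂y − ∂F₂/∂z
= -4*x*z + 10*y − (3*y - 8*z - 4)
= -4*x*z + 7*y + 8*z + 4
At (2, 3, -2): 25.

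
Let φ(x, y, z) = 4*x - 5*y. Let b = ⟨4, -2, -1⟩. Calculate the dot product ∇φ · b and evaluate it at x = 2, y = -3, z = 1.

∂φ/∂x = 4
∂φ/∂y = -5
∂φ/∂z = 0
∇φ at (2, -3, 1) = (4, -5, 0)
∇φ · b = (4)(4) + (-5)(-2) + (0)(-1) = 26

26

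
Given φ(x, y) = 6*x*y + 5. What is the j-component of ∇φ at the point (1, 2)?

6

(∇φ)_2 = ∂φ/∂y = 6*x
At (1, 2): 6.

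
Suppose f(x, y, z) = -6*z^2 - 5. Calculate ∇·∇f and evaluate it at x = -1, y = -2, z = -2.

∂²f/∂x² = 0
∂²f/∂y² = 0
∂²f/∂z² = -12
∇²f = -12
At (-1, -2, -2): -12.

-12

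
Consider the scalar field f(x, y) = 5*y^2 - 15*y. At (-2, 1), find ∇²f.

∂²f/∂x² = 0
∂²f/∂y² = 10
∇²f = 10
At (-2, 1): 10.

10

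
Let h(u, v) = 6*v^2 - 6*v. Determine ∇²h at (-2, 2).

12

∂²h/∂u² = 0
∂²h/∂v² = 12
∇²h = 12
At (-2, 2): 12.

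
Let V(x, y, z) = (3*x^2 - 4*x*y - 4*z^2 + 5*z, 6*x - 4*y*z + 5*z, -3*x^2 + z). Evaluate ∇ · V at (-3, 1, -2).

-13

∂V₁/∂x = 6*x - 4*y
∂V₂/∂y = -4*z
∂V₃/∂z = 1
∇·V = 6*x - 4*y - 4*z + 1
At (-3, 1, -2): -13.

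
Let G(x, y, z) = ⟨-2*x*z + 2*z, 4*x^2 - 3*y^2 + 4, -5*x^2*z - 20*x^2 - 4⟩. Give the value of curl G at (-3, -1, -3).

(0, -22, -24)

(∇×G)₁ = ∂G₃/∂y − ∂G₂/∂z = 0
(∇×G)₂ = ∂G₁/∂z − ∂G₃/∂x = 10*x*z + 38*x + 2
(∇×G)₃ = ∂G₂/∂x − ∂G₁/∂y = 8*x
∇×G = (0, 10*x*z + 38*x + 2, 8*x)
At (-3, -1, -3): (0, -22, -24).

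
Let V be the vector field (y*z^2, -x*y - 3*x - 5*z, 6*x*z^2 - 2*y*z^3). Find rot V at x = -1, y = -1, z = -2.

(∇×V)₁ = ∂V₃/∂y − ∂V₂/∂z = -2*z^3 + 5
(∇×V)₂ = ∂V₁/∂z − ∂V₃/∂x = 2*y*z - 6*z^2
(∇×V)₃ = ∂V₂/∂x − ∂V₁/∂y = -y - z^2 - 3
∇×V = (-2*z^3 + 5, 2*y*z - 6*z^2, -y - z^2 - 3)
At (-1, -1, -2): (21, -20, -6).

(21, -20, -6)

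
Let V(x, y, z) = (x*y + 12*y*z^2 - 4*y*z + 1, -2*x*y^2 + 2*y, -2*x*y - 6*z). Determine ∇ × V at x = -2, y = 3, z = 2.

(∇×V)₁ = ∂V₃/∂y − ∂V₂/∂z = -2*x
(∇×V)₂ = ∂V₁/∂z − ∂V₃/∂x = 24*y*z - 2*y
(∇×V)₃ = ∂V₂/∂x − ∂V₁/∂y = -x - 2*y^2 - 12*z^2 + 4*z
∇×V = (-2*x, 24*y*z - 2*y, -x - 2*y^2 - 12*z^2 + 4*z)
At (-2, 3, 2): (4, 138, -56).

(4, 138, -56)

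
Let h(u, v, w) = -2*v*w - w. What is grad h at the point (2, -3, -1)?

∂h/∂u = 0
∂h/∂v = -2*w
∂h/∂w = -2*v - 1
∇h = (0, -2*w, -2*v - 1)
At (2, -3, -1): (0, 2, 5).

(0, 2, 5)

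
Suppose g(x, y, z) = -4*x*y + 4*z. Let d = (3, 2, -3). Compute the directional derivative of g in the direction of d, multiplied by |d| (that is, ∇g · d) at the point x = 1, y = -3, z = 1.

16

∂g/∂x = -4*y
∂g/∂y = -4*x
∂g/∂z = 4
∇g at (1, -3, 1) = (12, -4, 4)
∇g · d = (12)(3) + (-4)(2) + (4)(-3) = 16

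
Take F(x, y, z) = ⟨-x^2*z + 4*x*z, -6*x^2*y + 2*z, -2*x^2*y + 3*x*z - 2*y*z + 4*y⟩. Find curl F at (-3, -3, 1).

(-18, 12, -108)

(∇×F)₁ = ∂F₃/∂y − ∂F₂/∂z = -2*x^2 - 2*z + 2
(∇×F)₂ = ∂F₁/∂z − ∂F₃/∂x = -x^2 + 4*x*y + 4*x - 3*z
(∇×F)₃ = ∂F₂/∂x − ∂F₁/∂y = -12*x*y
∇×F = (-2*x^2 - 2*z + 2, -x^2 + 4*x*y + 4*x - 3*z, -12*x*y)
At (-3, -3, 1): (-18, 12, -108).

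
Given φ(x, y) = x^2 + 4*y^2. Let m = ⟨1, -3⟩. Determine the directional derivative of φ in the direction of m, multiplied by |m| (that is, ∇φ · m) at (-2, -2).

∂φ/∂x = 2*x
∂φ/∂y = 8*y
∇φ at (-2, -2) = (-4, -16)
∇φ · m = (-4)(1) + (-16)(-3) = 44

44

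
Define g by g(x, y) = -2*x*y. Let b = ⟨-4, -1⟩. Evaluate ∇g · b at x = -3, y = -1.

-14

∂g/∂x = -2*y
∂g/∂y = -2*x
∇g at (-3, -1) = (2, 6)
∇g · b = (2)(-4) + (6)(-1) = -14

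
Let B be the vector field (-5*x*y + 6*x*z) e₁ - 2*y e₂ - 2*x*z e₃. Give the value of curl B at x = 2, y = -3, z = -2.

(0, 8, 10)

(∇×B)₁ = ∂B₃/∂y − ∂B₂/∂z = 0
(∇×B)₂ = ∂B₁/∂z − ∂B₃/∂x = 6*x + 2*z
(∇×B)₃ = ∂B₂/∂x − ∂B₁/∂y = 5*x
∇×B = (0, 6*x + 2*z, 5*x)
At (2, -3, -2): (0, 8, 10).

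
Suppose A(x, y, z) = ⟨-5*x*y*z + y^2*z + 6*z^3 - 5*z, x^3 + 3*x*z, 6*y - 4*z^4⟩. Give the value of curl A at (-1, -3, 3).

(9, 151, 15)

(∇×A)₁ = ∂A₃/∂y − ∂A₂/∂z = -3*x + 6
(∇×A)₂ = ∂A₁/∂z − ∂A₃/∂x = -5*x*y + y^2 + 18*z^2 - 5
(∇×A)₃ = ∂A₂/∂x − ∂A₁/∂y = 3*x^2 + 5*x*z - 2*y*z + 3*z
∇×A = (-3*x + 6, -5*x*y + y^2 + 18*z^2 - 5, 3*x^2 + 5*x*z - 2*y*z + 3*z)
At (-1, -3, 3): (9, 151, 15).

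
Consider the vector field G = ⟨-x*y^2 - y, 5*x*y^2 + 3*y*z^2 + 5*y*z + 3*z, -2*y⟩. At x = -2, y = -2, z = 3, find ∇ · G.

∂G₁/∂x = -y^2
∂G₂/∂y = 10*x*y + 3*z^2 + 5*z
∂G₃/∂z = 0
∇·G = 10*x*y - y^2 + 3*z^2 + 5*z
At (-2, -2, 3): 78.

78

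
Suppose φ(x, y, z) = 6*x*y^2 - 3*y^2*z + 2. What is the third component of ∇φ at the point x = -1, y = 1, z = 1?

(∇φ)_3 = ∂φ/∂z = -3*y^2
At (-1, 1, 1): -3.

-3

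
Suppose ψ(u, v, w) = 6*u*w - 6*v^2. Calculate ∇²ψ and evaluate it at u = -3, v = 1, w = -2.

-12

∂²ψ/∂u² = 0
∂²ψ/∂v² = -12
∂²ψ/∂w² = 0
∇²ψ = -12
At (-3, 1, -2): -12.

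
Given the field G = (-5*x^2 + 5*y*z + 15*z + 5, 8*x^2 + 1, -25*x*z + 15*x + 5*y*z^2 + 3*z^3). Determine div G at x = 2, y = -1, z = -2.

∂G₁/∂x = -10*x
∂G₂/∂y = 0
∂G₃/∂z = -25*x + 10*y*z + 9*z^2
∇·G = -35*x + 10*y*z + 9*z^2
At (2, -1, -2): -14.

-14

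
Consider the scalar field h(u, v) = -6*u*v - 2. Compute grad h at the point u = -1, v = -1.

∂h/∂u = -6*v
∂h/∂v = -6*u
∇h = (-6*v, -6*u)
At (-1, -1): (6, 6).

(6, 6)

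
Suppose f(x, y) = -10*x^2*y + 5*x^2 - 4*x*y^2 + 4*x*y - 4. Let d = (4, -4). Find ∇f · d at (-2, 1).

∂f/∂x = -20*x*y + 10*x - 4*y^2 + 4*y
∂f/∂y = -10*x^2 - 8*x*y + 4*x
∇f at (-2, 1) = (20, -32)
∇f · d = (20)(4) + (-32)(-4) = 208

208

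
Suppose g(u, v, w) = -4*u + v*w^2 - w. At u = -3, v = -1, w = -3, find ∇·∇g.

∂²g/∂u² = 0
∂²g/∂v² = 0
∂²g/∂w² = 2*v
∇²g = 2*v
At (-3, -1, -3): -2.

-2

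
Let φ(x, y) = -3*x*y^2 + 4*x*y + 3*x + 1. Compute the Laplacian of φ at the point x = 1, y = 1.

-6

∂²φ/∂x² = 0
∂²φ/∂y² = -6*x
∇²φ = -6*x
At (1, 1): -6.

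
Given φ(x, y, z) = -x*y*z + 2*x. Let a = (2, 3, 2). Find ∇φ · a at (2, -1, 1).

∂φ/∂x = -y*z + 2
∂φ/∂y = -x*z
∂φ/∂z = -x*y
∇φ at (2, -1, 1) = (3, -2, 2)
∇φ · a = (3)(2) + (-2)(3) + (2)(2) = 4

4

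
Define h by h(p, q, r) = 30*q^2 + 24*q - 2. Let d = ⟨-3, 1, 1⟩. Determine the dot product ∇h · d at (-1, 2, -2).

∂h/∂p = 0
∂h/∂q = 60*q + 24
∂h/∂r = 0
∇h at (-1, 2, -2) = (0, 144, 0)
∇h · d = (0)(-3) + (144)(1) + (0)(1) = 144

144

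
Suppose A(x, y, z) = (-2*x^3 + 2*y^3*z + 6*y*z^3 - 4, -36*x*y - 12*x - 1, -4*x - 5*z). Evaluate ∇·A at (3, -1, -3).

-167

∂A₁/∂x = -6*x^2
∂A₂/∂y = -36*x
∂A₃/∂z = -5
∇·A = -6*x^2 - 36*x - 5
At (3, -1, -3): -167.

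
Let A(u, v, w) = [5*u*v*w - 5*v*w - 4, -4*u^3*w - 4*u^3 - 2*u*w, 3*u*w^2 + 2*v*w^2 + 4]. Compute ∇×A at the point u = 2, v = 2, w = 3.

(∇×A)₁ = ∂A₃/∂v − ∂A₂/∂w = 4*u^3 + 2*u + 2*w^2
(∇×A)₂ = ∂A₁/∂w − ∂A₃/∂u = 5*u*v - 5*v - 3*w^2
(∇×A)₃ = ∂A₂/∂u − ∂A₁/∂v = -12*u^2*w - 12*u^2 - 5*u*w + 3*w
∇×A = (4*u^3 + 2*u + 2*w^2, 5*u*v - 5*v - 3*w^2, -12*u^2*w - 12*u^2 - 5*u*w + 3*w)
At (2, 2, 3): (54, -17, -213).

(54, -17, -213)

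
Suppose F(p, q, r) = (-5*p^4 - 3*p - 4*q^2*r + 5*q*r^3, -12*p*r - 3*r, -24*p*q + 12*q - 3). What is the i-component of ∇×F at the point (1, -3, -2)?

(∇×F)_1 = ∂F₃/∂q − ∂F₂/∂r
= -24*p + 12 − (-12*p - 3)
= -12*p + 15
At (1, -3, -2): 3.

3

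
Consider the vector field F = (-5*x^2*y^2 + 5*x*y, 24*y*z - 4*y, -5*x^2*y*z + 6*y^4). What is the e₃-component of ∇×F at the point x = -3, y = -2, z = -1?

-165

(∇×F)_3 = ∂F₂/∂x − ∂F₁/∂y
= 0 − (-10*x^2*y + 5*x)
= 10*x^2*y - 5*x
At (-3, -2, -1): -165.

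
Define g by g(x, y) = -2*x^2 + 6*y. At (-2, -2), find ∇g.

∂g/∂x = -4*x
∂g/∂y = 6
∇g = (-4*x, 6)
At (-2, -2): (8, 6).

(8, 6)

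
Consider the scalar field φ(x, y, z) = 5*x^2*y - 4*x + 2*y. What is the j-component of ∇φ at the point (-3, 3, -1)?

(∇φ)_2 = ∂φ/∂y = 5*x^2 + 2
At (-3, 3, -1): 47.

47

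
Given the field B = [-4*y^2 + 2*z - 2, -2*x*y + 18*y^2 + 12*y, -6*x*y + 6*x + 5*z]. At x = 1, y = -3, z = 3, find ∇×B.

(∇×B)₁ = ∂B₃/∂y − ∂B₂/∂z = -6*x
(∇×B)₂ = ∂B₁/∂z − ∂B₃/∂x = 6*y - 4
(∇×B)₃ = ∂B₂/∂x − ∂B₁/∂y = 6*y
∇×B = (-6*x, 6*y - 4, 6*y)
At (1, -3, 3): (-6, -22, -18).

(-6, -22, -18)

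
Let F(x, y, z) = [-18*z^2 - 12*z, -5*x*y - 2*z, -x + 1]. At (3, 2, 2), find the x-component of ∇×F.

2

(∇×F)_1 = ∂F₃/∂y − ∂F₂/∂z
= 0 − (-2)
= 2
At (3, 2, 2): 2.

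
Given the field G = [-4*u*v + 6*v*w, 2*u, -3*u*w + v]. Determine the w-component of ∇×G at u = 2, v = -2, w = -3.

28

(∇×G)_3 = ∂G₂/∂u − ∂G₁/∂v
= 2 − (-4*u + 6*w)
= 4*u - 6*w + 2
At (2, -2, -3): 28.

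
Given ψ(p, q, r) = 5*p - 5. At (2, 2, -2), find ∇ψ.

(5, 0, 0)

∂ψ/∂p = 5
∂ψ/∂q = 0
∂ψ/∂r = 0
∇ψ = (5, 0, 0)
At (2, 2, -2): (5, 0, 0).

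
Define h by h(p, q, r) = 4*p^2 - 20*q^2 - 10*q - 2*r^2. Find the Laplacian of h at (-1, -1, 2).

∂²h/∂p² = 8
∂²h/∂q² = -40
∂²h/∂r² = -4
∇²h = -36
At (-1, -1, 2): -36.

-36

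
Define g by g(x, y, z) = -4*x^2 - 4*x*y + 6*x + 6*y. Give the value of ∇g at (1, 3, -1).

∂g/∂x = -8*x - 4*y + 6
∂g/∂y = -4*x + 6
∂g/∂z = 0
∇g = (-8*x - 4*y + 6, -4*x + 6, 0)
At (1, 3, -1): (-14, 2, 0).

(-14, 2, 0)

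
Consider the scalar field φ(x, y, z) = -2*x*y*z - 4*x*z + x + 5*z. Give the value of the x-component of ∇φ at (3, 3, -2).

21

(∇φ)_1 = ∂φ/∂x = -2*y*z - 4*z + 1
At (3, 3, -2): 21.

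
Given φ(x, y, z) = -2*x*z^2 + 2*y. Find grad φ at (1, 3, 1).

(-2, 2, -4)

∂φ/∂x = -2*z^2
∂φ/∂y = 2
∂φ/∂z = -4*x*z
∇φ = (-2*z^2, 2, -4*x*z)
At (1, 3, 1): (-2, 2, -4).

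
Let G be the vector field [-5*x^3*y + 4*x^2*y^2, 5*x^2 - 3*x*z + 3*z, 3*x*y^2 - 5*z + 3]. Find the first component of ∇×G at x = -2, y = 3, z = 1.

(∇×G)_1 = ∂G₃/∂y − ∂G₂/∂z
= 6*x*y − (-3*x + 3)
= 6*x*y + 3*x - 3
At (-2, 3, 1): -45.

-45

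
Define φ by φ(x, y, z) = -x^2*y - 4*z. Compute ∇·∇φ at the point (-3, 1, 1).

-2

∂²φ/∂x² = -2*y
∂²φ/∂y² = 0
∂²φ/∂z² = 0
∇²φ = -2*y
At (-3, 1, 1): -2.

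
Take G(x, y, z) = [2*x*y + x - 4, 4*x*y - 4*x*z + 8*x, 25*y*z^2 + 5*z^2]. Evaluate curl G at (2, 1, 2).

(108, 0, 0)

(∇×G)₁ = ∂G₃/∂y − ∂G₂/∂z = 4*x + 25*z^2
(∇×G)₂ = ∂G₁/∂z − ∂G₃/∂x = 0
(∇×G)₃ = ∂G₂/∂x − ∂G₁/∂y = -2*x + 4*y - 4*z + 8
∇×G = (4*x + 25*z^2, 0, -2*x + 4*y - 4*z + 8)
At (2, 1, 2): (108, 0, 0).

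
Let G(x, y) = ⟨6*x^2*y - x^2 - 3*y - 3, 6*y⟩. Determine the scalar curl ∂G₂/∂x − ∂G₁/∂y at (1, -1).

-3

∂G₂/∂x = 0
∂G₁/∂y = 6*x^2 - 3
Scalar curl = -6*x^2 + 3
At (1, -1): -3.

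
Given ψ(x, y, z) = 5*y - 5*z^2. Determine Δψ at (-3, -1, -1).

∂²ψ/∂x² = 0
∂²ψ/∂y² = 0
∂²ψ/∂z² = -10
∇²ψ = -10
At (-3, -1, -1): -10.

-10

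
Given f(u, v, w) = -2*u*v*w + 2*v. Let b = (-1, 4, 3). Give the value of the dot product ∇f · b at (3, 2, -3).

∂f/∂u = -2*v*w
∂f/∂v = -2*u*w + 2
∂f/∂w = -2*u*v
∇f at (3, 2, -3) = (12, 20, -12)
∇f · b = (12)(-1) + (20)(4) + (-12)(3) = 32

32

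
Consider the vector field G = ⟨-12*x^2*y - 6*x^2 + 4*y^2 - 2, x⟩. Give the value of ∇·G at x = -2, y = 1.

∂G₁/∂x = -24*x*y - 12*x
∂G₂/∂y = 0
∇·G = -24*x*y - 12*x
At (-2, 1): 72.

72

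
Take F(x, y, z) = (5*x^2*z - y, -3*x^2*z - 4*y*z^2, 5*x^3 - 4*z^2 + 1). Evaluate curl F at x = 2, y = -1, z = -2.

(28, -40, 25)

(∇×F)₁ = ∂F₃/∂y − ∂F₂/∂z = 3*x^2 + 8*y*z
(∇×F)₂ = ∂F₁/∂z − ∂F₃/∂x = -10*x^2
(∇×F)₃ = ∂F₂/∂x − ∂F₁/∂y = -6*x*z + 1
∇×F = (3*x^2 + 8*y*z, -10*x^2, -6*x*z + 1)
At (2, -1, -2): (28, -40, 25).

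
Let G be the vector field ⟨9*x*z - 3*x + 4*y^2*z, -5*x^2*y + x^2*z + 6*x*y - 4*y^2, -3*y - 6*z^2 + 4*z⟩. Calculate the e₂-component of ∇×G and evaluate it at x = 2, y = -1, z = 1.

22

(∇×G)_2 = ∂G₁/∂z − ∂G₃/∂x
= 9*x + 4*y^2 − (0)
= 9*x + 4*y^2
At (2, -1, 1): 22.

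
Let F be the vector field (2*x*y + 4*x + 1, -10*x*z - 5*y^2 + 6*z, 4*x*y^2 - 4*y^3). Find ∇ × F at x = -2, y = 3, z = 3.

(∇×F)₁ = ∂F₃/∂y − ∂F₂/∂z = 8*x*y + 10*x - 12*y^2 - 6
(∇×F)₂ = ∂F₁/∂z − ∂F₃/∂x = -4*y^2
(∇×F)₃ = ∂F₂/∂x − ∂F₁/∂y = -2*x - 10*z
∇×F = (8*x*y + 10*x - 12*y^2 - 6, -4*y^2, -2*x - 10*z)
At (-2, 3, 3): (-182, -36, -26).

(-182, -36, -26)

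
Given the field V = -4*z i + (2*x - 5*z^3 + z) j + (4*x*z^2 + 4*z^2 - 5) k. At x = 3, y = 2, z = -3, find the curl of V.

(∇×V)₁ = ∂V₃/∂y − ∂V₂/∂z = 15*z^2 - 1
(∇×V)₂ = ∂V₁/∂z − ∂V₃/∂x = -4*z^2 - 4
(∇×V)₃ = ∂V₂/∂x − ∂V₁/∂y = 2
∇×V = (15*z^2 - 1, -4*z^2 - 4, 2)
At (3, 2, -3): (134, -40, 2).

(134, -40, 2)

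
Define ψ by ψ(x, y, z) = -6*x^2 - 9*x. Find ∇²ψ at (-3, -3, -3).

-12

∂²ψ/∂x² = -12
∂²ψ/∂y² = 0
∂²ψ/∂z² = 0
∇²ψ = -12
At (-3, -3, -3): -12.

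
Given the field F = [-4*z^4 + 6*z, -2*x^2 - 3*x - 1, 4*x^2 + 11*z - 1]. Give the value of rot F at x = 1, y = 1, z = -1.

(∇×F)₁ = ∂F₃/∂y − ∂F₂/∂z = 0
(∇×F)₂ = ∂F₁/∂z − ∂F₃/∂x = -8*x - 16*z^3 + 6
(∇×F)₃ = ∂F₂/∂x − ∂F₁/∂y = -4*x - 3
∇×F = (0, -8*x - 16*z^3 + 6, -4*x - 3)
At (1, 1, -1): (0, 14, -7).

(0, 14, -7)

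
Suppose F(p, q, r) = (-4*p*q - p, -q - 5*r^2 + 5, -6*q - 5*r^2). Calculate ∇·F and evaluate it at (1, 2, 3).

∂F₁/∂p = -4*q - 1
∂F₂/∂q = -1
∂F₃/∂r = -10*r
∇·F = -4*q - 10*r - 2
At (1, 2, 3): -40.

-40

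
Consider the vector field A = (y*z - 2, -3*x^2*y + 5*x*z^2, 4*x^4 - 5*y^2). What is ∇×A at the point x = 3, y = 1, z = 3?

(∇×A)₁ = ∂A₃/∂y − ∂A₂/∂z = -10*x*z - 10*y
(∇×A)₂ = ∂A₁/∂z − ∂A₃/∂x = -16*x^3 + y
(∇×A)₃ = ∂A₂/∂x − ∂A₁/∂y = -6*x*y + 5*z^2 - z
∇×A = (-10*x*z - 10*y, -16*x^3 + y, -6*x*y + 5*z^2 - z)
At (3, 1, 3): (-100, -431, 24).

(-100, -431, 24)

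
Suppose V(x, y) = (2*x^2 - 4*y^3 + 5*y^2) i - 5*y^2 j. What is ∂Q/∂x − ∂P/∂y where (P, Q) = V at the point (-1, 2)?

28

∂V₂/∂x = 0
∂V₁/∂y = -12*y^2 + 10*y
Scalar curl = 12*y^2 - 10*y
At (-1, 2): 28.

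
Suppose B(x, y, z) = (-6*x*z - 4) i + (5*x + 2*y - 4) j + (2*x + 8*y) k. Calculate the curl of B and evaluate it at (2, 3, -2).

(∇×B)₁ = ∂B₃/∂y − ∂B₂/∂z = 8
(∇×B)₂ = ∂B₁/∂z − ∂B₃/∂x = -6*x - 2
(∇×B)₃ = ∂B₂/∂x − ∂B₁/∂y = 5
∇×B = (8, -6*x - 2, 5)
At (2, 3, -2): (8, -14, 5).

(8, -14, 5)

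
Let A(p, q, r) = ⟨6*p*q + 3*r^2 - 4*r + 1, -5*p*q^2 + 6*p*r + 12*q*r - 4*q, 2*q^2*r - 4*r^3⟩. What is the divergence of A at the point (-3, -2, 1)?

∂A₁/∂p = 6*q
∂A₂/∂q = -10*p*q + 12*r - 4
∂A₃/∂r = 2*q^2 - 12*r^2
∇·A = -10*p*q + 2*q^2 + 6*q - 12*r^2 + 12*r - 4
At (-3, -2, 1): -68.

-68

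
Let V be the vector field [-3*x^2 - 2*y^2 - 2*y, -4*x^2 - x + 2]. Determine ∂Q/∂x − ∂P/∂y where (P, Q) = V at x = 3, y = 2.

∂V₂/∂x = -8*x - 1
∂V₁/∂y = -4*y - 2
Scalar curl = -8*x + 4*y + 1
At (3, 2): -15.

-15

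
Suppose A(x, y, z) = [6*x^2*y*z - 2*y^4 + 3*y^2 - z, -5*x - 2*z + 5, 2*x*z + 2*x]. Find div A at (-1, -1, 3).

∂A₁/∂x = 12*x*y*z
∂A₂/∂y = 0
∂A₃/∂z = 2*x
∇·A = 12*x*y*z + 2*x
At (-1, -1, 3): 34.

34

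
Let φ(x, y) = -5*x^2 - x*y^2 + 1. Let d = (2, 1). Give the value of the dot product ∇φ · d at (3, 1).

-68

∂φ/∂x = -10*x - y^2
∂φ/∂y = -2*x*y
∇φ at (3, 1) = (-31, -6)
∇φ · d = (-31)(2) + (-6)(1) = -68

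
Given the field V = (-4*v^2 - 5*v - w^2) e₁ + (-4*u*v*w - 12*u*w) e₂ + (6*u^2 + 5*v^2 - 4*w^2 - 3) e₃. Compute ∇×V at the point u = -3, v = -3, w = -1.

(∇×V)₁ = ∂V₃/∂v − ∂V₂/∂w = 4*u*v + 12*u + 10*v
(∇×V)₂ = ∂V₁/∂w − ∂V₃/∂u = -12*u - 2*w
(∇×V)₃ = ∂V₂/∂u − ∂V₁/∂v = -4*v*w + 8*v - 12*w + 5
∇×V = (4*u*v + 12*u + 10*v, -12*u - 2*w, -4*v*w + 8*v - 12*w + 5)
At (-3, -3, -1): (-30, 38, -19).

(-30, 38, -19)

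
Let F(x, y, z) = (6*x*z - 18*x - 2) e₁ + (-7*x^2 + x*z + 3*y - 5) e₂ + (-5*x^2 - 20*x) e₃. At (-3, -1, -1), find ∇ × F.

(∇×F)₁ = ∂F₃/∂y − ∂F₂/∂z = -x
(∇×F)₂ = ∂F₁/∂z − ∂F₃/∂x = 16*x + 20
(∇×F)₃ = ∂F₂/∂x − ∂F₁/∂y = -14*x + z
∇×F = (-x, 16*x + 20, -14*x + z)
At (-3, -1, -1): (3, -28, 41).

(3, -28, 41)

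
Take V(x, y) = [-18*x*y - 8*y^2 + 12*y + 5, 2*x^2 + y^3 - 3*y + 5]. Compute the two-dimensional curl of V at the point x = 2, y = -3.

-16

∂V₂/∂x = 4*x
∂V₁/∂y = -18*x - 16*y + 12
Scalar curl = 22*x + 16*y - 12
At (2, -3): -16.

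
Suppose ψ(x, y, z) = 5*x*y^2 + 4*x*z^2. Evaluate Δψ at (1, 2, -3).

18

∂²ψ/∂x² = 0
∂²ψ/∂y² = 10*x
∂²ψ/∂z² = 8*x
∇²ψ = 18*x
At (1, 2, -3): 18.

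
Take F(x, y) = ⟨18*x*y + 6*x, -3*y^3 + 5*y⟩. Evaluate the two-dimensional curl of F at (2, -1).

-36

∂F₂/∂x = 0
∂F₁/∂y = 18*x
Scalar curl = -18*x
At (2, -1): -36.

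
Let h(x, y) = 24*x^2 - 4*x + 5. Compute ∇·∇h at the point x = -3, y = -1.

∂²h/∂x² = 48
∂²h/∂y² = 0
∇²h = 48
At (-3, -1): 48.

48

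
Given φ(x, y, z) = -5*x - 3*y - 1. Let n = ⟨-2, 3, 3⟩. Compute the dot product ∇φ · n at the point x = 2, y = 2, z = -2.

∂φ/∂x = -5
∂φ/∂y = -3
∂φ/∂z = 0
∇φ at (2, 2, -2) = (-5, -3, 0)
∇φ · n = (-5)(-2) + (-3)(3) + (0)(3) = 1

1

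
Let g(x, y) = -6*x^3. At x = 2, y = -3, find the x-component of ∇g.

-72

(∇g)_1 = ∂g/∂x = -18*x^2
At (2, -3): -72.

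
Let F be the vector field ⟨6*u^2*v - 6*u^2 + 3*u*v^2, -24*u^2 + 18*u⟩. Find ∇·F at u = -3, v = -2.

∂F₁/∂u = 12*u*v - 12*u + 3*v^2
∂F₂/∂v = 0
∇·F = 12*u*v - 12*u + 3*v^2
At (-3, -2): 120.

120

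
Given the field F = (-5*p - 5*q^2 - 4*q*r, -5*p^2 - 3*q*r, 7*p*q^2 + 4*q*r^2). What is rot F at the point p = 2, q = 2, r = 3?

(∇×F)₁ = ∂F₃/∂q − ∂F₂/∂r = 14*p*q + 3*q + 4*r^2
(∇×F)₂ = ∂F₁/∂r − ∂F₃/∂p = -7*q^2 - 4*q
(∇×F)₃ = ∂F₂/∂p − ∂F₁/∂q = -10*p + 10*q + 4*r
∇×F = (14*p*q + 3*q + 4*r^2, -7*q^2 - 4*q, -10*p + 10*q + 4*r)
At (2, 2, 3): (98, -36, 12).

(98, -36, 12)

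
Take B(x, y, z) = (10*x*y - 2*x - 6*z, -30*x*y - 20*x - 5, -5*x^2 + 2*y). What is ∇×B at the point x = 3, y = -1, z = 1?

(2, 24, -20)

(∇×B)₁ = ∂B₃/∂y − ∂B₂/∂z = 2
(∇×B)₂ = ∂B₁/∂z − ∂B₃/∂x = 10*x - 6
(∇×B)₃ = ∂B₂/∂x − ∂B₁/∂y = -10*x - 30*y - 20
∇×B = (2, 10*x - 6, -10*x - 30*y - 20)
At (3, -1, 1): (2, 24, -20).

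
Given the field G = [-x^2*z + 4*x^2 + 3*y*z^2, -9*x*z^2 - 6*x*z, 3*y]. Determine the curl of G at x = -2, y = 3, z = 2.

(∇×G)₁ = ∂G₃/∂y − ∂G₂/∂z = 18*x*z + 6*x + 3
(∇×G)₂ = ∂G₁/∂z − ∂G₃/∂x = -x^2 + 6*y*z
(∇×G)₃ = ∂G₂/∂x − ∂G₁/∂y = -12*z^2 - 6*z
∇×G = (18*x*z + 6*x + 3, -x^2 + 6*y*z, -12*z^2 - 6*z)
At (-2, 3, 2): (-81, 32, -60).

(-81, 32, -60)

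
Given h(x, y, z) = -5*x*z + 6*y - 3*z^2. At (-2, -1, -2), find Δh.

∂²h/∂x² = 0
∂²h/∂y² = 0
∂²h/∂z² = -6
∇²h = -6
At (-2, -1, -2): -6.

-6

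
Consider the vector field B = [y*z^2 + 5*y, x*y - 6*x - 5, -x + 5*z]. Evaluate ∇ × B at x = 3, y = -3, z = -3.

(∇×B)₁ = ∂B₃/∂y − ∂B₂/∂z = 0
(∇×B)₂ = ∂B₁/∂z − ∂B₃/∂x = 2*y*z + 1
(∇×B)₃ = ∂B₂/∂x − ∂B₁/∂y = y - z^2 - 11
∇×B = (0, 2*y*z + 1, y - z^2 - 11)
At (3, -3, -3): (0, 19, -23).

(0, 19, -23)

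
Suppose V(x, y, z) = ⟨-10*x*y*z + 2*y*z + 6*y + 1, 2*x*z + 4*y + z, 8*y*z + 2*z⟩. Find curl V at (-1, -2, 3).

(∇×V)₁ = ∂V₃/∂y − ∂V₂/∂z = -2*x + 8*z - 1
(∇×V)₂ = ∂V₁/∂z − ∂V₃/∂x = -10*x*y + 2*y
(∇×V)₃ = ∂V₂/∂x − ∂V₁/∂y = 10*x*z - 6
∇×V = (-2*x + 8*z - 1, -10*x*y + 2*y, 10*x*z - 6)
At (-1, -2, 3): (25, -24, -36).

(25, -24, -36)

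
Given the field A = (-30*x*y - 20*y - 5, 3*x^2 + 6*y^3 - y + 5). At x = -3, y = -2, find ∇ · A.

131

∂A₁/∂x = -30*y
∂A₂/∂y = 18*y^2 - 1
∇·A = 18*y^2 - 30*y - 1
At (-3, -2): 131.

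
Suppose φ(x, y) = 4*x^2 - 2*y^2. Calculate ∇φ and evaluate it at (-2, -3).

∂φ/∂x = 8*x
∂φ/∂y = -4*y
∇φ = (8*x, -4*y)
At (-2, -3): (-16, 12).

(-16, 12)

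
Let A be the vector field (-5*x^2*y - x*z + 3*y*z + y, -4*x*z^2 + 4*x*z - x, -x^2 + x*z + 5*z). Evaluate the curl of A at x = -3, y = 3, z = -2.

(60, 8, 25)

(∇×A)₁ = ∂A₃/∂y − ∂A₂/∂z = 8*x*z - 4*x
(∇×A)₂ = ∂A₁/∂z − ∂A₃/∂x = x + 3*y - z
(∇×A)₃ = ∂A₂/∂x − ∂A₁/∂y = 5*x^2 - 4*z^2 + z - 2
∇×A = (8*x*z - 4*x, x + 3*y - z, 5*x^2 - 4*z^2 + z - 2)
At (-3, 3, -2): (60, 8, 25).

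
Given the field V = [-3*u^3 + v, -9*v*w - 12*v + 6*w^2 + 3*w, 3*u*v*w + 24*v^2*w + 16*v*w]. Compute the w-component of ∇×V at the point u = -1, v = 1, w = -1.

(∇×V)_3 = ∂V₂/∂u − ∂V₁/∂v
= 0 − (1)
= -1
At (-1, 1, -1): -1.

-1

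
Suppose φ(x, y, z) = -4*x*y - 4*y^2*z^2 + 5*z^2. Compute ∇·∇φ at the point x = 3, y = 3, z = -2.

∂²φ/∂x² = 0
∂²φ/∂y² = -8*z^2
∂²φ/∂z² = 2*(-4*y^2 + 5)
∇²φ = -8*y^2 - 8*z^2 + 10
At (3, 3, -2): -94.

-94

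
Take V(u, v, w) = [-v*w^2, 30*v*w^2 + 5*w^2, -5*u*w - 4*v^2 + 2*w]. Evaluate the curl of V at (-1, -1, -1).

(-42, -7, 1)

(∇×V)₁ = ∂V₃/∂v − ∂V₂/∂w = -60*v*w - 8*v - 10*w
(∇×V)₂ = ∂V₁/∂w − ∂V₃/∂u = -2*v*w + 5*w
(∇×V)₃ = ∂V₂/∂u − ∂V₁/∂v = w^2
∇×V = (-60*v*w - 8*v - 10*w, -2*v*w + 5*w, w^2)
At (-1, -1, -1): (-42, -7, 1).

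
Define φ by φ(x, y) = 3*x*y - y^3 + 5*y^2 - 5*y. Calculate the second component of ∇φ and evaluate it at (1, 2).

6

(∇φ)_2 = ∂φ/∂y = 3*x - 3*y^2 + 10*y - 5
At (1, 2): 6.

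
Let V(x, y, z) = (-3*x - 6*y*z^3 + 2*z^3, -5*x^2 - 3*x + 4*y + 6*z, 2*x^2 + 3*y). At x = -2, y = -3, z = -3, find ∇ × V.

(-3, 548, -145)

(∇×V)₁ = ∂V₃/∂y − ∂V₂/∂z = -3
(∇×V)₂ = ∂V₁/∂z − ∂V₃/∂x = -4*x - 18*y*z^2 + 6*z^2
(∇×V)₃ = ∂V₂/∂x − ∂V₁/∂y = -10*x + 6*z^3 - 3
∇×V = (-3, -4*x - 18*y*z^2 + 6*z^2, -10*x + 6*z^3 - 3)
At (-2, -3, -3): (-3, 548, -145).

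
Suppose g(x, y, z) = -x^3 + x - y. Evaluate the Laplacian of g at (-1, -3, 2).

6

∂²g/∂x² = -6*x
∂²g/∂y² = 0
∂²g/∂z² = 0
∇²g = -6*x
At (-1, -3, 2): 6.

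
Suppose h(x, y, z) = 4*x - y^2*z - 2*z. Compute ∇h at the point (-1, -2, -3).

(4, -12, -6)

∂h/∂x = 4
∂h/∂y = -2*y*z
∂h/∂z = -y^2 - 2
∇h = (4, -2*y*z, -y^2 - 2)
At (-1, -2, -3): (4, -12, -6).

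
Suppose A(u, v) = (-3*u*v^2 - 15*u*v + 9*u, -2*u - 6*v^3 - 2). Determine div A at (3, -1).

3

∂A₁/∂u = -3*v^2 - 15*v + 9
∂A₂/∂v = -18*v^2
∇·A = -21*v^2 - 15*v + 9
At (3, -1): 3.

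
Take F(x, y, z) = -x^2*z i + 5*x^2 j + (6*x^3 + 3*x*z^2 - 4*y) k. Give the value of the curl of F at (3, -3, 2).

(-4, -183, 30)

(∇×F)₁ = ∂F₃/∂y − ∂F₂/∂z = -4
(∇×F)₂ = ∂F₁/∂z − ∂F₃/∂x = -19*x^2 - 3*z^2
(∇×F)₃ = ∂F₂/∂x − ∂F₁/∂y = 10*x
∇×F = (-4, -19*x^2 - 3*z^2, 10*x)
At (3, -3, 2): (-4, -183, 30).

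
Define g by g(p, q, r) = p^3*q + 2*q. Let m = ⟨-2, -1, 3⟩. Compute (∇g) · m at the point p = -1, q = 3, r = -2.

-19

∂g/∂p = 3*p^2*q
∂g/∂q = p^3 + 2
∂g/∂r = 0
∇g at (-1, 3, -2) = (9, 1, 0)
∇g · m = (9)(-2) + (1)(-1) + (0)(3) = -19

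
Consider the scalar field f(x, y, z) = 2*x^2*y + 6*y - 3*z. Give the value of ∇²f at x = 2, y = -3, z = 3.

∂²f/∂x² = 4*y
∂²f/∂y² = 0
∂²f/∂z² = 0
∇²f = 4*y
At (2, -3, 3): -12.

-12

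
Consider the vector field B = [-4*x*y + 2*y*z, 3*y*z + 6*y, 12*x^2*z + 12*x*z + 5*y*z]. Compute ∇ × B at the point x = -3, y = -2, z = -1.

(∇×B)₁ = ∂B₃/∂y − ∂B₂/∂z = -3*y + 5*z
(∇×B)₂ = ∂B₁/∂z − ∂B₃/∂x = -24*x*z + 2*y - 12*z
(∇×B)₃ = ∂B₂/∂x − ∂B₁/∂y = 4*x - 2*z
∇×B = (-3*y + 5*z, -24*x*z + 2*y - 12*z, 4*x - 2*z)
At (-3, -2, -1): (1, -64, -10).

(1, -64, -10)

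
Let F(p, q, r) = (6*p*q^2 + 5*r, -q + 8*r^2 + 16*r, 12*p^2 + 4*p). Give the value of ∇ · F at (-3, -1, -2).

∂F₁/∂p = 6*q^2
∂F₂/∂q = -1
∂F₃/∂r = 0
∇·F = 6*q^2 - 1
At (-3, -1, -2): 5.

5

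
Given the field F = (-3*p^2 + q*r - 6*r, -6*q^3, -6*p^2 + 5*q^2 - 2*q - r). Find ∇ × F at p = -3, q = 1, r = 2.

(8, -41, -2)

(∇×F)₁ = ∂F₃/∂q − ∂F₂/∂r = 10*q - 2
(∇×F)₂ = ∂F₁/∂r − ∂F₃/∂p = 12*p + q - 6
(∇×F)₃ = ∂F₂/∂p − ∂F₁/∂q = -r
∇×F = (10*q - 2, 12*p + q - 6, -r)
At (-3, 1, 2): (8, -41, -2).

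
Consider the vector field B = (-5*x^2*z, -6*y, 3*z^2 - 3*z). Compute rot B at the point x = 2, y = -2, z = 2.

(0, -20, 0)

(∇×B)₁ = ∂B₃/∂y − ∂B₂/∂z = 0
(∇×B)₂ = ∂B₁/∂z − ∂B₃/∂x = -5*x^2
(∇×B)₃ = ∂B₂/∂x − ∂B₁/∂y = 0
∇×B = (0, -5*x^2, 0)
At (2, -2, 2): (0, -20, 0).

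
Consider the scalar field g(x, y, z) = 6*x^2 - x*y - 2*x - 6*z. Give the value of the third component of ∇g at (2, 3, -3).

(∇g)_3 = ∂g/∂z = -6
At (2, 3, -3): -6.

-6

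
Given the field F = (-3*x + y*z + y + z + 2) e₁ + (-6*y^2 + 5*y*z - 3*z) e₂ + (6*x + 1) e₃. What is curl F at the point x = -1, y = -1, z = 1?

(8, -6, -2)

(∇×F)₁ = ∂F₃/∂y − ∂F₂/∂z = -5*y + 3
(∇×F)₂ = ∂F₁/∂z − ∂F₃/∂x = y - 5
(∇×F)₃ = ∂F₂/∂x − ∂F₁/∂y = -z - 1
∇×F = (-5*y + 3, y - 5, -z - 1)
At (-1, -1, 1): (8, -6, -2).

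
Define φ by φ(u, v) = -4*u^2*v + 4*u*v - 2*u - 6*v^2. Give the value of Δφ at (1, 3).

-36

∂²φ/∂u² = -8*v
∂²φ/∂v² = -12
∇²φ = -8*v - 12
At (1, 3): -36.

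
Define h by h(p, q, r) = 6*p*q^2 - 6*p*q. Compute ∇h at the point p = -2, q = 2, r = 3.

∂h/∂p = 6*q^2 - 6*q
∂h/∂q = 12*p*q - 6*p
∂h/∂r = 0
∇h = (6*q^2 - 6*q, 12*p*q - 6*p, 0)
At (-2, 2, 3): (12, -36, 0).

(12, -36, 0)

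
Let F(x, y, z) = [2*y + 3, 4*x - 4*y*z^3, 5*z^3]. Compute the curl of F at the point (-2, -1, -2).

(∇×F)₁ = ∂F₃/∂y − ∂F₂/∂z = 12*y*z^2
(∇×F)₂ = ∂F₁/∂z − ∂F₃/∂x = 0
(∇×F)₃ = ∂F₂/∂x − ∂F₁/∂y = 2
∇×F = (12*y*z^2, 0, 2)
At (-2, -1, -2): (-48, 0, 2).

(-48, 0, 2)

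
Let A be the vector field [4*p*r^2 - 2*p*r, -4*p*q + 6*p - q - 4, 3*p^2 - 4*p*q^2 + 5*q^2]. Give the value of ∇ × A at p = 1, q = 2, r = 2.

(∇×A)₁ = ∂A₃/∂q − ∂A₂/∂r = -8*p*q + 10*q
(∇×A)₂ = ∂A₁/∂r − ∂A₃/∂p = 8*p*r - 8*p + 4*q^2
(∇×A)₃ = ∂A₂/∂p − ∂A₁/∂q = -4*q + 6
∇×A = (-8*p*q + 10*q, 8*p*r - 8*p + 4*q^2, -4*q + 6)
At (1, 2, 2): (4, 24, -2).

(4, 24, -2)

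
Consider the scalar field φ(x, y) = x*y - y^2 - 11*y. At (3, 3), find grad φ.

(3, -14)

∂φ/∂x = y
∂φ/∂y = x - 2*y - 11
∇φ = (y, x - 2*y - 11)
At (3, 3): (3, -14).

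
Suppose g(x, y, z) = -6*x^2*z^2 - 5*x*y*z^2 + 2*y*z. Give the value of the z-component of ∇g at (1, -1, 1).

-4

(∇g)_3 = ∂g/∂z = -12*x^2*z - 10*x*y*z + 2*y
At (1, -1, 1): -4.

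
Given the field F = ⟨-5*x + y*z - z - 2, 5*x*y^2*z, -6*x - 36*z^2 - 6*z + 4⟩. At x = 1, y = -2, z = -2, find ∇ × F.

(-20, 3, -38)

(∇×F)₁ = ∂F₃/∂y − ∂F₂/∂z = -5*x*y^2
(∇×F)₂ = ∂F₁/∂z − ∂F₃/∂x = y + 5
(∇×F)₃ = ∂F₂/∂x − ∂F₁/∂y = 5*y^2*z - z
∇×F = (-5*x*y^2, y + 5, 5*y^2*z - z)
At (1, -2, -2): (-20, 3, -38).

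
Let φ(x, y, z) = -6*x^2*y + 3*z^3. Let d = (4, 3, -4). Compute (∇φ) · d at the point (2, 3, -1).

∂φ/∂x = -12*x*y
∂φ/∂y = -6*x^2
∂φ/∂z = 9*z^2
∇φ at (2, 3, -1) = (-72, -24, 9)
∇φ · d = (-72)(4) + (-24)(3) + (9)(-4) = -396

-396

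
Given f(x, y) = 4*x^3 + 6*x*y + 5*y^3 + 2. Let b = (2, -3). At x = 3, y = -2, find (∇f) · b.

-42

∂f/∂x = 12*x^2 + 6*y
∂f/∂y = 6*x + 15*y^2
∇f at (3, -2) = (96, 78)
∇f · b = (96)(2) + (78)(-3) = -42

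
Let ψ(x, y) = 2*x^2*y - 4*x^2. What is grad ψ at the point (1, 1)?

∂ψ/∂x = 4*x*y - 8*x
∂ψ/∂y = 2*x^2
∇ψ = (4*x*y - 8*x, 2*x^2)
At (1, 1): (-4, 2).

(-4, 2)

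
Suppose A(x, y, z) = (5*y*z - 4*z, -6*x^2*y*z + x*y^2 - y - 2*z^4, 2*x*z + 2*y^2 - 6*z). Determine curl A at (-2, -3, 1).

(∇×A)₁ = ∂A₃/∂y − ∂A₂/∂z = 6*x^2*y + 4*y + 8*z^3
(∇×A)₂ = ∂A₁/∂z − ∂A₃/∂x = 5*y - 2*z - 4
(∇×A)₃ = ∂A₂/∂x − ∂A₁/∂y = -12*x*y*z + y^2 - 5*z
∇×A = (6*x^2*y + 4*y + 8*z^3, 5*y - 2*z - 4, -12*x*y*z + y^2 - 5*z)
At (-2, -3, 1): (-76, -21, -68).

(-76, -21, -68)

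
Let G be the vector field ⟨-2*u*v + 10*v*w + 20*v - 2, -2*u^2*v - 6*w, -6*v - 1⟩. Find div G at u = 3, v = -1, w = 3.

-16

∂G₁/∂u = -2*v
∂G₂/∂v = -2*u^2
∂G₃/∂w = 0
∇·G = -2*u^2 - 2*v
At (3, -1, 3): -16.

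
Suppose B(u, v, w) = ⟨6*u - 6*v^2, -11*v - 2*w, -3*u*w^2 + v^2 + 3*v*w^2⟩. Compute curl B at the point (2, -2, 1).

(1, 3, -24)

(∇×B)₁ = ∂B₃/∂v − ∂B₂/∂w = 2*v + 3*w^2 + 2
(∇×B)₂ = ∂B₁/∂w − ∂B₃/∂u = 3*w^2
(∇×B)₃ = ∂B₂/∂u − ∂B₁/∂v = 12*v
∇×B = (2*v + 3*w^2 + 2, 3*w^2, 12*v)
At (2, -2, 1): (1, 3, -24).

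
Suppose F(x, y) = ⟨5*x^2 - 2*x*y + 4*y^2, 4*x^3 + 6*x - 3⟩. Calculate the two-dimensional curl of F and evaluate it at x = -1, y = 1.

8

∂F₂/∂x = 12*x^2 + 6
∂F₁/∂y = -2*x + 8*y
Scalar curl = 12*x^2 + 2*x - 8*y + 6
At (-1, 1): 8.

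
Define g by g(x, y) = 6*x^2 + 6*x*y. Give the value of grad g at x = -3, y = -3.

∂g/∂x = 12*x + 6*y
∂g/∂y = 6*x
∇g = (12*x + 6*y, 6*x)
At (-3, -3): (-54, -18).

(-54, -18)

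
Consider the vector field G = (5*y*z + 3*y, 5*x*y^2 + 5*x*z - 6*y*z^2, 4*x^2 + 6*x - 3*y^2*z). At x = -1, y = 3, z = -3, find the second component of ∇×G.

17

(∇×G)_2 = ∂G₁/∂z − ∂G₃/∂x
= 5*y − (8*x + 6)
= -8*x + 5*y - 6
At (-1, 3, -3): 17.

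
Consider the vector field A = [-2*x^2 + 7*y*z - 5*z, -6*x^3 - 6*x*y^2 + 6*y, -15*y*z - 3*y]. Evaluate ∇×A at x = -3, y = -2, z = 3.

(-48, -19, -207)

(∇×A)₁ = ∂A₃/∂y − ∂A₂/∂z = -15*z - 3
(∇×A)₂ = ∂A₁/∂z − ∂A₃/∂x = 7*y - 5
(∇×A)₃ = ∂A₂/∂x − ∂A₁/∂y = -18*x^2 - 6*y^2 - 7*z
∇×A = (-15*z - 3, 7*y - 5, -18*x^2 - 6*y^2 - 7*z)
At (-3, -2, 3): (-48, -19, -207).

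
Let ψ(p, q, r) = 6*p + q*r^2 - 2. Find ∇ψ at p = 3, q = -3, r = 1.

∂ψ/∂p = 6
∂ψ/∂q = r^2
∂ψ/∂r = 2*q*r
∇ψ = (6, r^2, 2*q*r)
At (3, -3, 1): (6, 1, -6).

(6, 1, -6)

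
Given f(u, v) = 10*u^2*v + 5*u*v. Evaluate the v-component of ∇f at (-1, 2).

5

(∇f)_2 = ∂f/∂v = 10*u^2 + 5*u
At (-1, 2): 5.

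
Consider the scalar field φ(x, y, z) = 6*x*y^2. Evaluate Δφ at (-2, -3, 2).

∂²φ/∂x² = 0
∂²φ/∂y² = 12*x
∂²φ/∂z² = 0
∇²φ = 12*x
At (-2, -3, 2): -24.

-24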